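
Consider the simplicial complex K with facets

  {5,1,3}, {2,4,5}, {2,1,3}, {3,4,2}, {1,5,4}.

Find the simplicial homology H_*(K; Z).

H_0 = Z,  H_1 = Z,  H_2 = 0.

Fix the vertex order 1 < 2 < 3 < 4 < 5 and write every simplex with vertices in increasing order. Then dim K = 2 and the simplices of K are:

  0-simplices (5): [1], [2], [3], [4], [5]
  1-simplices (10): [1,2], [1,3], [1,4], [1,5], [2,3], [2,4], [2,5], [3,4], [3,5], [4,5]
  2-simplices (5): [1,2,3], [1,3,5], [1,4,5], [2,3,4], [2,4,5]

giving chain groups C_0 ≅ Z^5, C_1 ≅ Z^10, C_2 ≅ Z^5.

Boundary ∂_1: C_1 → C_0 is given by ∂[p,q] = [q] − [p]. For instance
  ∂[3,5] = [5] − [3].
The resulting 5×10 matrix has rank 4, and its Smith normal form has invariant factors (1,1,1,1).

Boundary ∂_2: C_2 → C_1 sends each 2-simplex [p,q,r] to [q,r] − [p,r] + [p,q]. For instance
  ∂[2,4,5] = [4,5] − [2,5] + [2,4],
  ∂[2,3,4] = [3,4] − [2,4] + [2,3].
This gives a 10×5 integer matrix of rank 5; reducing to Smith normal form yields diagonal entries (1,1,1,1,1).

Reading off H_k = ker ∂_k / im ∂_{k+1}:

  H_0: rank C_0 − rank ∂_1 = 5 − 4 = 1, and the invariant factors of ∂_1 are all 1, so H_0 ≅ Z.
  H_1: rank ker ∂_1 − rank ∂_2 = (10 − 4) − 5 = 1, and the invariant factors of ∂_2 are all 1, so H_1 ≅ Z.
  H_2: rank ker ∂_2 − rank ∂_3 = (5 − 5) − 0 = 0, and there is no ∂_3, so H_2 ≅ 0.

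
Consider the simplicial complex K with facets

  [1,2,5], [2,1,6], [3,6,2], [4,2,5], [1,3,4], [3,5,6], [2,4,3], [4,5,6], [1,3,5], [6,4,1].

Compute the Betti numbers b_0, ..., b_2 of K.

Take the total order 1 < 2 < 3 < 4 < 5 < 6 on the vertex set. Then K (dimension 2) consists of the simplices:

  0-simplices (6): [1], [2], [3], [4], [5], [6]
  1-simplices (15): [1,2], [1,3], [1,4], [1,5], [1,6], [2,3], [2,4], [2,5], [2,6], [3,4], [3,5], [3,6], [4,5], [4,6], [5,6]
  2-simplices (10): [1,2,5], [1,2,6], [1,3,4], [1,3,5], [1,4,6], [2,3,4], [2,3,6], [2,4,5], [3,5,6], [4,5,6]

so the chain groups are C_0 ≅ Z^6, C_1 ≅ Z^15, C_2 ≅ Z^10.

Boundary ∂_1: C_1 → C_0 maps an edge to its endpoints' difference, ∂[p,q] = q − p.
As a 6×15 matrix over Z this has rank 5, with invariant factors (1,1,1,1,1).

∂_2: C_2 → C_1 maps a triangle to the signed sum of its edges. For instance
  ∂[2,4,5] = [4,5] − [2,5] + [2,4],
  ∂[3,5,6] = [5,6] − [3,6] + [3,5].
This gives a 15×10 integer matrix of rank 10; reducing to Smith normal form yields diagonal entries (1,1,1,1,1,1,1,1,1,2).

Computing H_k = (kernel of ∂_k) / (image of ∂_{k+1}):

  H_0: rank C_0 − rank ∂_1 = 6 − 5 = 1, and the invariant factors of ∂_1 are all 1, so H_0 = Z.
  H_1: rank ker ∂_1 − rank ∂_2 = (15 − 5) − 10 = 0, and ∂_2 has invariant factor 2 > 1, so H_1 = Z/2Z.
  H_2: rank ker ∂_2 − rank ∂_3 = (10 − 10) − 0 = 0, and there is no ∂_3, so H_2 = 0.

(K is a triangulation of the real projective plane RP^2.)

Hence the Betti numbers are b_0 = 1, b_1 = 0, b_2 = 0.

b_0 = 1, b_1 = 0, b_2 = 0.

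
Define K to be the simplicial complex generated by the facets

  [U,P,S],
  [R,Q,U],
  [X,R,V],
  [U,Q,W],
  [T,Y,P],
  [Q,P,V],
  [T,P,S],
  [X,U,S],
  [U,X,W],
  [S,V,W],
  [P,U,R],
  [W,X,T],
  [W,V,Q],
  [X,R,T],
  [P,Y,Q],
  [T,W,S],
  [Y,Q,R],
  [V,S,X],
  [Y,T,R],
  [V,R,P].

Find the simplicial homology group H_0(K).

H_0 = Z.

Take the total order P < Q < R < S < T < U < V < W < X < Y on the vertex set. Then K (dimension 2) consists of the simplices:

  0-simplices (10): P, Q, R, S, T, U, V, W, X, Y
  1-simplices (30): PQ, PR, PS, PT, PU, PV, PY, QR, QU, QV, QW, QY, RT, RU, RV, RX, RY, ST, SU, SV, SW, SX, TW, TX, TY, UW, UX, VW, VX, WX
  2-simplices (20): PQV, PQY, PRU, PRV, PST, PSU, PTY, QRU, QRY, QUW, QVW, RTX, RTY, RVX, STW, SUX, SVW, SVX, TWX, UWX

so the chain groups are C_0 ≅ Z^10, C_1 ≅ Z^30, C_2 ≅ Z^20.

∂_1: C_1 → C_0 maps an edge to its endpoints' difference, ∂[p,q] = q − p.
The 10×30 boundary matrix has rank 9 and Smith normal form diag(1,1,1,1,1,1,1,1,1).

Boundary ∂_2: C_2 → C_1 sends each 2-simplex [p,q,r] to [q,r] − [p,r] + [p,q]. For instance
  ∂PRU = RU − PU + PR,
  ∂STW = TW − SW + ST.
The resulting 30×20 matrix has rank 20, and its Smith normal form has invariant factors (1,1,1,1,1,1,1,1,1,1,1,1,1,1,1,1,1,1,1,2).

From H_k ≅ ker(∂_k) / im(∂_{k+1}) we obtain:

  H_0: rank C_0 − rank ∂_1 = 10 − 9 = 1, and the invariant factors of ∂_1 are all 1, so H_0 = Z.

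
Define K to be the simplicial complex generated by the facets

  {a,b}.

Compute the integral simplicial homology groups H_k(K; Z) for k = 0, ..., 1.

H_0 = Z,  H_1 = 0.

Order the vertices as a < b. Listing each simplex with vertices in this order, K has dimension 1 with simplices:

  0-simplices (2): a, b
  1-simplices (1): ab

giving chain groups C_0 ≅ Z^2, C_1 ≅ Z^1.

∂_1: C_1 → C_0 maps an edge to its endpoints' difference, ∂[p,q] = q − p. For instance
  ∂ab = b − a.
This gives a 2×1 integer matrix of rank 1; reducing to Smith normal form yields diagonal entries (1).

From H_k ≅ ker(∂_k) / im(∂_{k+1}) we obtain:

  H_0: rank C_0 − rank ∂_1 = 2 − 1 = 1, and the invariant factors of ∂_1 are all 1, so H_0 ≅ Z.
  H_1: rank ker ∂_1 − rank ∂_2 = (1 − 1) − 0 = 0, and there is no ∂_2, so H_1 ≅ 0.

As a check, the Euler characteristic is 2 − 1 = 1, which agrees with 1 − 0 = 1.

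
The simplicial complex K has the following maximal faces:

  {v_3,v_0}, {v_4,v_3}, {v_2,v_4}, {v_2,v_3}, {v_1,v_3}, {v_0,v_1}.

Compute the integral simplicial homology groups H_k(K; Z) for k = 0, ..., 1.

K has 5 vertices, 6 edges.
rank ∂_0 = 0, rank ∂_1 = 4 ⇒ b_0 = 5 − 0 − 4 = 1; all invariant factors of ∂_1 are 1 so no torsion. So H_0 = Z.
rank ∂_1 = 4, rank ∂_2 = 0 ⇒ b_1 = 6 − 4 − 0 = 2. So H_1 = Z^2.

H_0 = Z,  H_1 = Z^2.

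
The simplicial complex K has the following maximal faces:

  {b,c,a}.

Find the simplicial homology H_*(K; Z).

H_0 ≅ Z,  H_1 = 0,  H_2 = 0.

K has 3 vertices, 3 edges, 1 triangle.
rank ∂_0 = 0, rank ∂_1 = 2 ⇒ b_0 = 3 − 0 − 2 = 1; all invariant factors of ∂_1 are 1 so no torsion. So H_0 ≅ Z.
rank ∂_1 = 2, rank ∂_2 = 1 ⇒ b_1 = 3 − 2 − 1 = 0; all invariant factors of ∂_2 are 1 so no torsion. So H_1 ≅ 0.
rank ∂_2 = 1, rank ∂_3 = 0 ⇒ b_2 = 1 − 1 − 0 = 0. So H_2 ≅ 0.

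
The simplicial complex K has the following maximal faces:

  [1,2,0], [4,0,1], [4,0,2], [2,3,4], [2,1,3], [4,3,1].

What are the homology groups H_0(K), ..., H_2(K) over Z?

H_0 = Z,  H_1 = 0,  H_2 = Z.

K has 5 vertices, 9 edges, 6 triangles.
rank ∂_0 = 0, rank ∂_1 = 4 ⇒ b_0 = 5 − 0 − 4 = 1; all invariant factors of ∂_1 are 1 so no torsion. So H_0 ≅ Z.
rank ∂_1 = 4, rank ∂_2 = 5 ⇒ b_1 = 9 − 4 − 5 = 0; all invariant factors of ∂_2 are 1 so no torsion. So H_1 ≅ 0.
rank ∂_2 = 5, rank ∂_3 = 0 ⇒ b_2 = 6 − 5 − 0 = 1. So H_2 ≅ Z.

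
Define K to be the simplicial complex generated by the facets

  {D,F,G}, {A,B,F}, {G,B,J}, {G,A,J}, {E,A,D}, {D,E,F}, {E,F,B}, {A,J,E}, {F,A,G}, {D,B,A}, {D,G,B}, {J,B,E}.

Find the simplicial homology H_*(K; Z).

H_0 ≅ Z,  H_1 ≅ Z_2,  H_2 = 0.

We work with the vertex ordering A < B < D < E < F < G < J. The simplices of K, each written with vertices in increasing order, are:

  0-simplices (7): A, B, D, E, F, G, J
  1-simplices (18): AB, AD, AE, AF, AG, AJ, BD, BE, BF, BG, BJ, DE, DF, DG, EF, EJ, FG, GJ
  2-simplices (12): ABD, ABF, ADE, AEJ, AFG, AGJ, BDG, BEF, BEJ, BGJ, DEF, DFG

giving chain groups C_0 ≅ Z^7, C_1 ≅ Z^18, C_2 ≅ Z^12.

Boundary ∂_1: C_1 → C_0 is given by ∂[p,q] = [q] − [p]. For instance
  ∂AD = D − A.
The 7×18 boundary matrix has rank 6 and Smith normal form diag(1,1,1,1,1,1).

The boundary map ∂_2: C_2 → C_1 acts by ∂[p,q,r] = [q,r] − [p,r] + [p,q]. For instance
  ∂AEJ = EJ − AJ + AE,
  ∂ADE = DE − AE + AD.
As a 18×12 matrix over Z this has rank 12, with invariant factors (1,1,1,1,1,1,1,1,1,1,1,2).

Now H_k = ker ∂_k / im ∂_{k+1}, so:

  H_0: rank C_0 − rank ∂_1 = 7 − 6 = 1, and the invariant factors of ∂_1 are all 1, so H_0 ≅ Z.
  H_1: rank ker ∂_1 − rank ∂_2 = (18 − 6) − 12 = 0, and ∂_2 has invariant factor 2 > 1, so H_1 ≅ Z_2.
  H_2: rank ker ∂_2 − rank ∂_3 = (12 − 12) − 0 = 0, and there is no ∂_3, so H_2 ≅ 0.

As a check, the Euler characteristic is 7 − 18 + 12 = 1, which agrees with 1 − 0 + 0 = 1.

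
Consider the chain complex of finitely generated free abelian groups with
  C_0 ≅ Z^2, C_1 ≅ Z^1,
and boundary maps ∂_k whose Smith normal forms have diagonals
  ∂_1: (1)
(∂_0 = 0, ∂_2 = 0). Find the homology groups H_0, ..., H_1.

H_0: b_0 = 2 − 0 − 1 = 1; torsion from ∂_1 factors > 1: none. So H_0 = Z.
H_1: b_1 = 1 − 1 − 0 = 0; torsion from ∂_2 factors > 1: none. So H_1 = 0.

H_0 = Z,  H_1 = 0.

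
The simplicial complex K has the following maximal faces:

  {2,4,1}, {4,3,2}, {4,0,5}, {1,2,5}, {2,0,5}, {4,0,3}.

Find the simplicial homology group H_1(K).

H_1 ≅ Z.

Fix the vertex order 0 < 1 < 2 < 3 < 4 < 5 and write every simplex with vertices in increasing order. Then dim K = 2 and the simplices of K are:

  0-simplices (6): [0], [1], [2], [3], [4], [5]
  1-simplices (12): [0,2], [0,3], [0,4], [0,5], [1,2], [1,4], [1,5], [2,3], [2,4], [2,5], [3,4], [4,5]
  2-simplices (6): [0,2,5], [0,3,4], [0,4,5], [1,2,4], [1,2,5], [2,3,4]

Hence C_0 ≅ Z^6, C_1 ≅ Z^12, C_2 ≅ Z^6.

Boundary ∂_1: C_1 → C_0 is given by ∂[p,q] = [q] − [p].
This gives a 6×12 integer matrix of rank 5; reducing to Smith normal form yields diagonal entries (1,1,1,1,1).

∂_2: C_2 → C_1 sends each 2-simplex [p,q,r] to [q,r] − [p,r] + [p,q]. For instance
  ∂[0,3,4] = [3,4] − [0,4] + [0,3],
  ∂[1,2,4] = [2,4] − [1,4] + [1,2].
This gives a 12×6 integer matrix of rank 6; reducing to Smith normal form yields diagonal entries (1,1,1,1,1,1).

Computing H_k = (kernel of ∂_k) / (image of ∂_{k+1}):

  H_1: rank ker ∂_1 − rank ∂_2 = (12 − 5) − 6 = 1, and the invariant factors of ∂_2 are all 1, so H_1 = Z.

(K is a triangulation of the cylinder S^1 x I.)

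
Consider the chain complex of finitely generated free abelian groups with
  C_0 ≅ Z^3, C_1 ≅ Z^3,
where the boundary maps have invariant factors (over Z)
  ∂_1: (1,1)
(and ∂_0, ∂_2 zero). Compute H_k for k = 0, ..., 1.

H_0 = Z,  H_1 = Z.

H_0: b_0 = 3 − 0 − 2 = 1; torsion from ∂_1 factors > 1: none. So H_0 = Z.
H_1: b_1 = 3 − 2 − 0 = 1; torsion from ∂_2 factors > 1: none. So H_1 = Z.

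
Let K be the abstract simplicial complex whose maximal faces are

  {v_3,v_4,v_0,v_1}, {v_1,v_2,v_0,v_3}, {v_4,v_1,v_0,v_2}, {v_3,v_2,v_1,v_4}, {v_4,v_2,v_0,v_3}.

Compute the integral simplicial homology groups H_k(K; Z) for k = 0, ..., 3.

H_0 ≅ Z,  H_1 = 0,  H_2 = 0,  H_3 ≅ Z.

Order the vertices as v_0 < v_1 < v_2 < v_3 < v_4. Listing each simplex with vertices in this order, K has dimension 3 with simplices:

  0-simplices (5): [v_0], [v_1], [v_2], [v_3], [v_4]
  1-simplices (10): [v_0,v_1], [v_0,v_2], [v_0,v_3], [v_0,v_4], [v_1,v_2], [v_1,v_3], [v_1,v_4], [v_2,v_3], [v_2,v_4], [v_3,v_4]
  2-simplices (10): [v_0,v_1,v_2], [v_0,v_1,v_3], [v_0,v_1,v_4], [v_0,v_2,v_3], [v_0,v_2,v_4], [v_0,v_3,v_4], [v_1,v_2,v_3], [v_1,v_2,v_4], [v_1,v_3,v_4], [v_2,v_3,v_4]
  3-simplices (5): [v_0,v_1,v_2,v_3], [v_0,v_1,v_2,v_4], [v_0,v_1,v_3,v_4], [v_0,v_2,v_3,v_4], [v_1,v_2,v_3,v_4]

giving chain groups C_0 ≅ Z^5, C_1 ≅ Z^10, C_2 ≅ Z^10, C_3 ≅ Z^5.

Boundary ∂_1: C_1 → C_0 is given by ∂[p,q] = [q] − [p]. For instance
  ∂[v_1,v_2] = [v_2] − [v_1].
The resulting 5×10 matrix has rank 4, and its Smith normal form has invariant factors (1,1,1,1).

Boundary ∂_2: C_2 → C_1 sends each 2-simplex [p,q,r] to [q,r] − [p,r] + [p,q]. For instance
  ∂[v_0,v_2,v_4] = [v_2,v_4] − [v_0,v_4] + [v_0,v_2],
  ∂[v_0,v_1,v_4] = [v_1,v_4] − [v_0,v_4] + [v_0,v_1].
As a 10×10 matrix over Z this has rank 6, with invariant factors (1,1,1,1,1,1).

Boundary ∂_3: C_3 → C_2 sends each 3-simplex σ to the alternating sum Σ_i (−1)^i (σ with its i-th vertex removed). For instance
  ∂[v_0,v_1,v_2,v_3] = [v_1,v_2,v_3] − [v_0,v_2,v_3] + [v_0,v_1,v_3] − [v_0,v_1,v_2],
  ∂[v_0,v_2,v_3,v_4] = [v_2,v_3,v_4] − [v_0,v_3,v_4] + [v_0,v_2,v_4] − [v_0,v_2,v_3].
The 10×5 boundary matrix has rank 4 and Smith normal form diag(1,1,1,1).

From H_k ≅ ker(∂_k) / im(∂_{k+1}) we obtain:

  H_0: rank C_0 − rank ∂_1 = 5 − 4 = 1, and the invariant factors of ∂_1 are all 1, so H_0 = Z.
  H_1: rank ker ∂_1 − rank ∂_2 = (10 − 4) − 6 = 0, and the invariant factors of ∂_2 are all 1, so H_1 = 0.
  H_2: rank ker ∂_2 − rank ∂_3 = (10 − 6) − 4 = 0, and the invariant factors of ∂_3 are all 1, so H_2 = 0.
  H_3: rank ker ∂_3 − rank ∂_4 = (5 − 4) − 0 = 1, and there is no ∂_4, so H_3 = Z.

As a check, the Euler characteristic is 5 − 10 + 10 − 5 = 0, which agrees with 1 − 0 + 0 − 1 = 0.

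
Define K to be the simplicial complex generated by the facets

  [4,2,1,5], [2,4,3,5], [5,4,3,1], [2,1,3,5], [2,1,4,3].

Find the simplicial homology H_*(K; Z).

K has 5 vertices, 10 edges, 10 triangles, 5 3-simplices.
rank ∂_0 = 0, rank ∂_1 = 4 ⇒ b_0 = 5 − 0 − 4 = 1; all invariant factors of ∂_1 are 1 so no torsion. So H_0 = Z.
rank ∂_1 = 4, rank ∂_2 = 6 ⇒ b_1 = 10 − 4 − 6 = 0; all invariant factors of ∂_2 are 1 so no torsion. So H_1 = 0.
rank ∂_2 = 6, rank ∂_3 = 4 ⇒ b_2 = 10 − 6 − 4 = 0; all invariant factors of ∂_3 are 1 so no torsion. So H_2 = 0.
rank ∂_3 = 4, rank ∂_4 = 0 ⇒ b_3 = 5 − 4 − 0 = 1. So H_3 = Z.

H_0 ≅ Z,  H_1 = 0,  H_2 = 0,  H_3 ≅ Z.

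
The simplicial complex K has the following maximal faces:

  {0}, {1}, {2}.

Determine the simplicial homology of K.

Order the vertices as 0 < 1 < 2. Listing each simplex with vertices in this order, K has dimension 0 with simplices:

  0-simplices (3): [0], [1], [2]

Hence C_0 ≅ Z^3.

From H_k ≅ ker(∂_k) / im(∂_{k+1}) we obtain:

  H_0: rank C_0 − rank ∂_1 = 3 − 0 = 3, and there is no ∂_1, so H_0 ≅ Z^3.

H_0 ≅ Z^3.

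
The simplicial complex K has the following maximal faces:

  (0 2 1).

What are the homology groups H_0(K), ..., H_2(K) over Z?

H_0 ≅ Z,  H_1 = 0,  H_2 = 0.

K has 3 vertices, 3 edges, 1 triangle.
rank ∂_0 = 0, rank ∂_1 = 2 ⇒ b_0 = 3 − 0 − 2 = 1; all invariant factors of ∂_1 are 1 so no torsion. So H_0 = Z.
rank ∂_1 = 2, rank ∂_2 = 1 ⇒ b_1 = 3 − 2 − 1 = 0; all invariant factors of ∂_2 are 1 so no torsion. So H_1 = 0.
rank ∂_2 = 1, rank ∂_3 = 0 ⇒ b_2 = 1 − 1 − 0 = 0. So H_2 = 0.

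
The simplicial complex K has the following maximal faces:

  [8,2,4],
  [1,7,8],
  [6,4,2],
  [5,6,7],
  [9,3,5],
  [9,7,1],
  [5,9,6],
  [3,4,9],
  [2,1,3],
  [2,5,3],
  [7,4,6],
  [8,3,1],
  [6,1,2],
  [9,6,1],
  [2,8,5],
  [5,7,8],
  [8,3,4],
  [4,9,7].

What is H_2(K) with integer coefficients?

Fix the vertex order 1 < 2 < 3 < 4 < 5 < 6 < 7 < 8 < 9 and write every simplex with vertices in increasing order. Then dim K = 2 and the simplices of K are:

  0-simplices (9): [1], [2], [3], [4], [5], [6], [7], [8], [9]
  1-simplices (27): (27 of them)
  2-simplices (18): [1,2,3], [1,2,6], [1,3,8], [1,6,9], [1,7,8], [1,7,9], [2,3,5], [2,4,6], [2,4,8], [2,5,8], [3,4,8], [3,4,9], [3,5,9], [4,6,7], [4,7,9], [5,6,7], [5,6,9], [5,7,8]

giving chain groups C_0 ≅ Z^9, C_1 ≅ Z^27, C_2 ≅ Z^18.

∂_1: C_1 → C_0 is given by ∂[p,q] = [q] − [p].
The 9×27 boundary matrix has rank 8 and Smith normal form diag(1,1,1,1,1,1,1,1).

The boundary map ∂_2: C_2 → C_1 sends each 2-simplex [p,q,r] to [q,r] − [p,r] + [p,q]. For instance
  ∂[1,7,8] = [7,8] − [1,8] + [1,7],
  ∂[2,4,8] = [4,8] − [2,8] + [2,4].
As a 27×18 matrix over Z this has rank 18, with invariant factors (1,1,1,1,1,1,1,1,1,1,1,1,1,1,1,1,1,2).

Now H_k = ker ∂_k / im ∂_{k+1}, so:

  H_2: rank ker ∂_2 − rank ∂_3 = (18 − 18) − 0 = 0, and there is no ∂_3, so H_2 ≅ 0.

(K is a triangulation of the Klein bottle.)

H_2 = 0.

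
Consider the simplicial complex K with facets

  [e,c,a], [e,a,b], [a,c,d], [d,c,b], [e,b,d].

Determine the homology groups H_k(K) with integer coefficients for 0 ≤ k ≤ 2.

H_0 ≅ Z,  H_1 ≅ Z,  H_2 = 0.

Order the vertices as a < b < c < d < e. Listing each simplex with vertices in this order, K has dimension 2 with simplices:

  0-simplices (5): a, b, c, d, e
  1-simplices (10): ab, ac, ad, ae, bc, bd, be, cd, ce, de
  2-simplices (5): abe, acd, ace, bcd, bde

so the chain groups are C_0 ≅ Z^5, C_1 ≅ Z^10, C_2 ≅ Z^5.

The boundary map ∂_1: C_1 → C_0 sends each edge [p,q] (with p < q) to q − p. For instance
  ∂ae = e − a.
The 5×10 boundary matrix has rank 4 and Smith normal form diag(1,1,1,1).

Boundary ∂_2: C_2 → C_1 sends each 2-simplex [p,q,r] to [q,r] − [p,r] + [p,q]. For instance
  ∂acd = cd − ad + ac,
  ∂bcd = cd − bd + bc.
As a 10×5 matrix over Z this has rank 5, with invariant factors (1,1,1,1,1).

Reading off H_k = ker ∂_k / im ∂_{k+1}:

  H_0: rank C_0 − rank ∂_1 = 5 − 4 = 1, and the invariant factors of ∂_1 are all 1, so H_0 ≅ Z.
  H_1: rank ker ∂_1 − rank ∂_2 = (10 − 4) − 5 = 1, and the invariant factors of ∂_2 are all 1, so H_1 ≅ Z.
  H_2: rank ker ∂_2 − rank ∂_3 = (5 − 5) − 0 = 0, and there is no ∂_3, so H_2 ≅ 0.

As a check, the Euler characteristic is 5 − 10 + 5 = 0, which agrees with 1 − 1 + 0 = 0.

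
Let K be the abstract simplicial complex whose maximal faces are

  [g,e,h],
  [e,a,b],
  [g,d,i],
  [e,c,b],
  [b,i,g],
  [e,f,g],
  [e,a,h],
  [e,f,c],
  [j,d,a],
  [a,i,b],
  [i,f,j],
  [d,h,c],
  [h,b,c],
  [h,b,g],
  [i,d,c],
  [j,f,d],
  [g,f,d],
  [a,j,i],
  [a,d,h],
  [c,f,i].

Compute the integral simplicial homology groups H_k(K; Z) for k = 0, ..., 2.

H_0 = Z,  H_1 = Z ⊕ Z/2,  H_2 = 0.

We work with the vertex ordering a < b < c < d < e < f < g < h < i < j. The simplices of K, each written with vertices in increasing order, are:

  0-simplices (10): a, b, c, d, e, f, g, h, i, j
  1-simplices (30): ab, ad, ae, ah, ai, aj, bc, be, bg, bh, bi, cd, ce, cf, ch, ci, df, dg, dh, di, dj, ef, eg, eh, fg, fi, fj, gh, gi, ij
  2-simplices (20): abe, abi, adh, adj, aeh, aij, bce, bch, bgh, bgi, cdh, cdi, cef, cfi, dfg, dfj, dgi, efg, egh, fij

giving chain groups C_0 ≅ Z^10, C_1 ≅ Z^30, C_2 ≅ Z^20.

Boundary ∂_1: C_1 → C_0 is given by ∂[p,q] = [q] − [p]. For instance
  ∂ci = i − c.
As a 10×30 matrix over Z this has rank 9, with invariant factors (1,1,1,1,1,1,1,1,1).

The boundary map ∂_2: C_2 → C_1 sends each 2-simplex [p,q,r] to [q,r] − [p,r] + [p,q]. For instance
  ∂cdh = dh − ch + cd,
  ∂egh = gh − eh + eg.
This gives a 30×20 integer matrix of rank 20; reducing to Smith normal form yields diagonal entries (1,1,1,1,1,1,1,1,1,1,1,1,1,1,1,1,1,1,1,2).

From H_k ≅ ker(∂_k) / im(∂_{k+1}) we obtain:

  H_0: rank C_0 − rank ∂_1 = 10 − 9 = 1, and the invariant factors of ∂_1 are all 1, so H_0 = Z.
  H_1: rank ker ∂_1 − rank ∂_2 = (30 − 9) − 20 = 1, and ∂_2 has invariant factor 2 > 1, so H_1 = Z ⊕ Z/2.
  H_2: rank ker ∂_2 − rank ∂_3 = (20 − 20) − 0 = 0, and there is no ∂_3, so H_2 = 0.

(K is a triangulation of the Klein bottle.)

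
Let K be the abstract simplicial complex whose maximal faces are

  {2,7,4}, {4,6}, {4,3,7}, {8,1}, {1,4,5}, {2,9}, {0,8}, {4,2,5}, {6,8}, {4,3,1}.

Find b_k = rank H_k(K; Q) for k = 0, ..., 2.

Fix the vertex order 0 < 1 < 2 < 3 < 4 < 5 < 6 < 7 < 8 < 9 and write every simplex with vertices in increasing order. Then dim K = 2 and the simplices of K are:

  0-simplices (10): [0], [1], [2], [3], [4], [5], [6], [7], [8], [9]
  1-simplices (15): [0,8], [1,3], [1,4], [1,5], [1,8], [2,4], [2,5], [2,7], [2,9], [3,4], [3,7], [4,5], [4,6], [4,7], [6,8]
  2-simplices (5): [1,3,4], [1,4,5], [2,4,5], [2,4,7], [3,4,7]

Hence C_0 ≅ Z^10, C_1 ≅ Z^15, C_2 ≅ Z^5.

Boundary ∂_1: C_1 → C_0 maps an edge to its endpoints' difference, ∂[p,q] = q − p.
As a 10×15 matrix over Z this has rank 9, with invariant factors (1,1,1,1,1,1,1,1,1).

The boundary map ∂_2: C_2 → C_1 maps a triangle to the signed sum of its edges. For instance
  ∂[2,4,5] = [4,5] − [2,5] + [2,4],
  ∂[3,4,7] = [4,7] − [3,7] + [3,4].
The 15×5 boundary matrix has rank 5 and Smith normal form diag(1,1,1,1,1).

Now H_k = ker ∂_k / im ∂_{k+1}, so:

  H_0: rank C_0 − rank ∂_1 = 10 − 9 = 1, and the invariant factors of ∂_1 are all 1, so H_0 = Z.
  H_1: rank ker ∂_1 − rank ∂_2 = (15 − 9) − 5 = 1, and the invariant factors of ∂_2 are all 1, so H_1 = Z.
  H_2: rank ker ∂_2 − rank ∂_3 = (5 − 5) − 0 = 0, and there is no ∂_3, so H_2 = 0.

Hence the Betti numbers are b_0 = 1, b_1 = 1, b_2 = 0.

b_0 = 1, b_1 = 1, b_2 = 0.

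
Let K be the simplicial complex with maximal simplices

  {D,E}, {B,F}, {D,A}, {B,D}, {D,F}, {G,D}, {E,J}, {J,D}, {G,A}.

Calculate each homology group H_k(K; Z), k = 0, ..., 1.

Fix the vertex order A < B < D < E < F < G < J and write every simplex with vertices in increasing order. Then dim K = 1 and the simplices of K are:

  0-simplices (7): A, B, D, E, F, G, J
  1-simplices (9): AD, AG, BD, BF, DE, DF, DG, DJ, EJ

so the chain groups are C_0 ≅ Z^7, C_1 ≅ Z^9.

The boundary map ∂_1: C_1 → C_0 maps an edge to its endpoints' difference, ∂[p,q] = q − p.
The 7×9 boundary matrix has rank 6 and Smith normal form diag(1,1,1,1,1,1).

Now H_k = ker ∂_k / im ∂_{k+1}, so:

  H_0: rank C_0 − rank ∂_1 = 7 − 6 = 1, and the invariant factors of ∂_1 are all 1, so H_0 = Z.
  H_1: rank ker ∂_1 − rank ∂_2 = (9 − 6) − 0 = 3, and there is no ∂_2, so H_1 = Z^3.

H_0 = Z,  H_1 = Z^3.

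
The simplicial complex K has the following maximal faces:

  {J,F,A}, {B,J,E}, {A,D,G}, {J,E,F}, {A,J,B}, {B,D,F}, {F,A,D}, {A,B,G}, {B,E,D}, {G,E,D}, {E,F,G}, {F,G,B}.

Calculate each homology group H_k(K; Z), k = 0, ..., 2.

K has 7 vertices, 18 edges, 12 triangles.
rank ∂_0 = 0, rank ∂_1 = 6 ⇒ b_0 = 7 − 0 − 6 = 1; all invariant factors of ∂_1 are 1 so no torsion. So H_0 = Z.
rank ∂_1 = 6, rank ∂_2 = 12 ⇒ b_1 = 18 − 6 − 12 = 0; ∂_2 has invariant factor(s) [2] giving torsion. So H_1 = Z_2.
rank ∂_2 = 12, rank ∂_3 = 0 ⇒ b_2 = 12 − 12 − 0 = 0. So H_2 = 0.

H_0 = Z,  H_1 = Z_2,  H_2 = 0.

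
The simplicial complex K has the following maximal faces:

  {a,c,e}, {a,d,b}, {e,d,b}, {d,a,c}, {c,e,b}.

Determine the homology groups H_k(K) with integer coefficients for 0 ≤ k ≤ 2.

Take the total order a < b < c < d < e on the vertex set. Then K (dimension 2) consists of the simplices:

  0-simplices (5): a, b, c, d, e
  1-simplices (10): ab, ac, ad, ae, bc, bd, be, cd, ce, de
  2-simplices (5): abd, acd, ace, bce, bde

giving chain groups C_0 ≅ Z^5, C_1 ≅ Z^10, C_2 ≅ Z^5.

The boundary map ∂_1: C_1 → C_0 maps an edge to its endpoints' difference, ∂[p,q] = q − p. For instance
  ∂ce = e − c.
The resulting 5×10 matrix has rank 4, and its Smith normal form has invariant factors (1,1,1,1).

The boundary map ∂_2: C_2 → C_1 sends each 2-simplex [p,q,r] to [q,r] − [p,r] + [p,q]. For instance
  ∂ace = ce − ae + ac,
  ∂acd = cd − ad + ac.
The 10×5 boundary matrix has rank 5 and Smith normal form diag(1,1,1,1,1).

From H_k ≅ ker(∂_k) / im(∂_{k+1}) we obtain:

  H_0: rank C_0 − rank ∂_1 = 5 − 4 = 1, and the invariant factors of ∂_1 are all 1, so H_0 = Z.
  H_1: rank ker ∂_1 − rank ∂_2 = (10 − 4) − 5 = 1, and the invariant factors of ∂_2 are all 1, so H_1 = Z.
  H_2: rank ker ∂_2 − rank ∂_3 = (5 − 5) − 0 = 0, and there is no ∂_3, so H_2 = 0.

H_0 = Z,  H_1 = Z,  H_2 = 0.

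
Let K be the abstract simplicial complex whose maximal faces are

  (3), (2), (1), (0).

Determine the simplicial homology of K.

Fix the vertex order 0 < 1 < 2 < 3 and write every simplex with vertices in increasing order. Then dim K = 0 and the simplices of K are:

  0-simplices (4): [0], [1], [2], [3]

so the chain groups are C_0 ≅ Z^4.

Computing H_k = (kernel of ∂_k) / (image of ∂_{k+1}):

  H_0: rank C_0 − rank ∂_1 = 4 − 0 = 4, and there is no ∂_1, so H_0 = Z^4.

H_0 ≅ Z^4.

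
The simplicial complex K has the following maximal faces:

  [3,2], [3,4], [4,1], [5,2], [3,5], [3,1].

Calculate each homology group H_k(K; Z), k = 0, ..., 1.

K has 5 vertices, 6 edges.
rank ∂_0 = 0, rank ∂_1 = 4 ⇒ b_0 = 5 − 0 − 4 = 1; all invariant factors of ∂_1 are 1 so no torsion. So H_0 ≅ Z.
rank ∂_1 = 4, rank ∂_2 = 0 ⇒ b_1 = 6 − 4 − 0 = 2. So H_1 ≅ Z^2.

H_0 = Z,  H_1 = Z^2.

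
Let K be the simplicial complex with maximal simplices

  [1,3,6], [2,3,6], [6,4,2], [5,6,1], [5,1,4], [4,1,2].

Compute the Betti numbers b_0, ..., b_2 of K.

b_0 = 1, b_1 = 1, b_2 = 0.

Fix the vertex order 1 < 2 < 3 < 4 < 5 < 6 and write every simplex with vertices in increasing order. Then dim K = 2 and the simplices of K are:

  0-simplices (6): [1], [2], [3], [4], [5], [6]
  1-simplices (12): [1,2], [1,3], [1,4], [1,5], [1,6], [2,3], [2,4], [2,6], [3,6], [4,5], [4,6], [5,6]
  2-simplices (6): [1,2,4], [1,3,6], [1,4,5], [1,5,6], [2,3,6], [2,4,6]

so the chain groups are C_0 ≅ Z^6, C_1 ≅ Z^12, C_2 ≅ Z^6.

Boundary ∂_1: C_1 → C_0 is given by ∂[p,q] = [q] − [p].
As a 6×12 matrix over Z this has rank 5, with invariant factors (1,1,1,1,1).

The boundary map ∂_2: C_2 → C_1 sends each 2-simplex [p,q,r] to [q,r] − [p,r] + [p,q]. For instance
  ∂[1,3,6] = [3,6] − [1,6] + [1,3],
  ∂[1,4,5] = [4,5] − [1,5] + [1,4].
The 12×6 boundary matrix has rank 6 and Smith normal form diag(1,1,1,1,1,1).

From H_k ≅ ker(∂_k) / im(∂_{k+1}) we obtain:

  H_0: rank C_0 − rank ∂_1 = 6 − 5 = 1, and the invariant factors of ∂_1 are all 1, so H_0 ≅ Z.
  H_1: rank ker ∂_1 − rank ∂_2 = (12 − 5) − 6 = 1, and the invariant factors of ∂_2 are all 1, so H_1 ≅ Z.
  H_2: rank ker ∂_2 − rank ∂_3 = (6 − 6) − 0 = 0, and there is no ∂_3, so H_2 ≅ 0.

As a check, the Euler characteristic is 6 − 12 + 6 = 0, which agrees with 1 − 1 + 0 = 0.
(K is a triangulation of the cylinder S^1 x I.)

Hence the Betti numbers are b_0 = 1, b_1 = 1, b_2 = 0.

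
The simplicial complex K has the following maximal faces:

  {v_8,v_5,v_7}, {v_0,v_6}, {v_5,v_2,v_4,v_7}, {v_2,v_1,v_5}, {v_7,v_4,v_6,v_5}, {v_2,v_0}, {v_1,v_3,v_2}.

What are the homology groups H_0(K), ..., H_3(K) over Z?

H_0 = Z,  H_1 = Z,  H_2 = 0,  H_3 = 0.

Order the vertices as v_0 < v_1 < v_2 < v_3 < v_4 < v_5 < v_6 < v_7 < v_8. Listing each simplex with vertices in this order, K has dimension 3 with simplices:

  0-simplices (9): [v_0], [v_1], [v_2], [v_3], [v_4], [v_5], [v_6], [v_7], [v_8]
  1-simplices (17): (17 of them)
  2-simplices (10): [v_1,v_2,v_3], [v_1,v_2,v_5], [v_2,v_4,v_5], [v_2,v_4,v_7], [v_2,v_5,v_7], [v_4,v_5,v_6], [v_4,v_5,v_7], [v_4,v_6,v_7], [v_5,v_6,v_7], [v_5,v_7,v_8]
  3-simplices (2): [v_2,v_4,v_5,v_7], [v_4,v_5,v_6,v_7]

Hence C_0 ≅ Z^9, C_1 ≅ Z^17, C_2 ≅ Z^10, C_3 ≅ Z^2.

Boundary ∂_1: C_1 → C_0 maps an edge to its endpoints' difference, ∂[p,q] = q − p.
As a 9×17 matrix over Z this has rank 8, with invariant factors (1,1,1,1,1,1,1,1).

∂_2: C_2 → C_1 maps a triangle to the signed sum of its edges. For instance
  ∂[v_5,v_7,v_8] = [v_7,v_8] − [v_5,v_8] + [v_5,v_7],
  ∂[v_4,v_6,v_7] = [v_6,v_7] − [v_4,v_7] + [v_4,v_6].
The 17×10 boundary matrix has rank 8 and Smith normal form diag(1,1,1,1,1,1,1,1).

∂_3: C_3 → C_2 sends each 3-simplex σ to the alternating sum Σ_i (−1)^i (σ with its i-th vertex removed). For instance
  ∂[v_4,v_5,v_6,v_7] = [v_5,v_6,v_7] − [v_4,v_6,v_7] + [v_4,v_5,v_7] − [v_4,v_5,v_6],
  ∂[v_2,v_4,v_5,v_7] = [v_4,v_5,v_7] − [v_2,v_5,v_7] + [v_2,v_4,v_7] − [v_2,v_4,v_5].
This gives a 10×2 integer matrix of rank 2; reducing to Smith normal form yields diagonal entries (1,1).

From H_k ≅ ker(∂_k) / im(∂_{k+1}) we obtain:

  H_0: rank C_0 − rank ∂_1 = 9 − 8 = 1, and the invariant factors of ∂_1 are all 1, so H_0 ≅ Z.
  H_1: rank ker ∂_1 − rank ∂_2 = (17 − 8) − 8 = 1, and the invariant factors of ∂_2 are all 1, so H_1 ≅ Z.
  H_2: rank ker ∂_2 − rank ∂_3 = (10 − 8) − 2 = 0, and the invariant factors of ∂_3 are all 1, so H_2 ≅ 0.
  H_3: rank ker ∂_3 − rank ∂_4 = (2 − 2) − 0 = 0, and there is no ∂_4, so H_3 ≅ 0.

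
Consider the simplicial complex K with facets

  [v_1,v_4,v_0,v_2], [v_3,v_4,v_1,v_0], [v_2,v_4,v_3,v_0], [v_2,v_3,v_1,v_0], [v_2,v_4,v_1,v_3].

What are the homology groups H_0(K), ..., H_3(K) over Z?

H_0 ≅ Z,  H_1 = 0,  H_2 = 0,  H_3 ≅ Z.

Take the total order v_0 < v_1 < v_2 < v_3 < v_4 on the vertex set. Then K (dimension 3) consists of the simplices:

  0-simplices (5): [v_0], [v_1], [v_2], [v_3], [v_4]
  1-simplices (10): [v_0,v_1], [v_0,v_2], [v_0,v_3], [v_0,v_4], [v_1,v_2], [v_1,v_3], [v_1,v_4], [v_2,v_3], [v_2,v_4], [v_3,v_4]
  2-simplices (10): [v_0,v_1,v_2], [v_0,v_1,v_3], [v_0,v_1,v_4], [v_0,v_2,v_3], [v_0,v_2,v_4], [v_0,v_3,v_4], [v_1,v_2,v_3], [v_1,v_2,v_4], [v_1,v_3,v_4], [v_2,v_3,v_4]
  3-simplices (5): [v_0,v_1,v_2,v_3], [v_0,v_1,v_2,v_4], [v_0,v_1,v_3,v_4], [v_0,v_2,v_3,v_4], [v_1,v_2,v_3,v_4]

so the chain groups are C_0 ≅ Z^5, C_1 ≅ Z^10, C_2 ≅ Z^10, C_3 ≅ Z^5.

The boundary map ∂_1: C_1 → C_0 maps an edge to its endpoints' difference, ∂[p,q] = q − p.
This gives a 5×10 integer matrix of rank 4; reducing to Smith normal form yields diagonal entries (1,1,1,1).

The boundary map ∂_2: C_2 → C_1 sends each 2-simplex [p,q,r] to [q,r] − [p,r] + [p,q]. For instance
  ∂[v_0,v_1,v_2] = [v_1,v_2] − [v_0,v_2] + [v_0,v_1],
  ∂[v_0,v_1,v_3] = [v_1,v_3] − [v_0,v_3] + [v_0,v_1].
The resulting 10×10 matrix has rank 6, and its Smith normal form has invariant factors (1,1,1,1,1,1).

Boundary ∂_3: C_3 → C_2 sends each 3-simplex σ to the alternating sum Σ_i (−1)^i (σ with its i-th vertex removed). For instance
  ∂[v_0,v_1,v_2,v_3] = [v_1,v_2,v_3] − [v_0,v_2,v_3] + [v_0,v_1,v_3] − [v_0,v_1,v_2],
  ∂[v_0,v_1,v_3,v_4] = [v_1,v_3,v_4] − [v_0,v_3,v_4] + [v_0,v_1,v_4] − [v_0,v_1,v_3].
The 10×5 boundary matrix has rank 4 and Smith normal form diag(1,1,1,1).

Now H_k = ker ∂_k / im ∂_{k+1}, so:

  H_0: rank C_0 − rank ∂_1 = 5 − 4 = 1, and the invariant factors of ∂_1 are all 1, so H_0 ≅ Z.
  H_1: rank ker ∂_1 − rank ∂_2 = (10 − 4) − 6 = 0, and the invariant factors of ∂_2 are all 1, so H_1 ≅ 0.
  H_2: rank ker ∂_2 − rank ∂_3 = (10 − 6) − 4 = 0, and the invariant factors of ∂_3 are all 1, so H_2 ≅ 0.
  H_3: rank ker ∂_3 − rank ∂_4 = (5 − 4) − 0 = 1, and there is no ∂_4, so H_3 ≅ Z.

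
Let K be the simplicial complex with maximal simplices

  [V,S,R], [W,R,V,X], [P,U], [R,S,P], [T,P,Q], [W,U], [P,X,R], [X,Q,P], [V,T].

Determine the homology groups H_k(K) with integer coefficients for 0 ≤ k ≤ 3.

H_0 ≅ Z,  H_1 ≅ Z^2,  H_2 = 0,  H_3 = 0.

K has 9 vertices, 18 edges, 9 triangles, 1 3-simplex.
rank ∂_0 = 0, rank ∂_1 = 8 ⇒ b_0 = 9 − 0 − 8 = 1; all invariant factors of ∂_1 are 1 so no torsion. So H_0 = Z.
rank ∂_1 = 8, rank ∂_2 = 8 ⇒ b_1 = 18 − 8 − 8 = 2; all invariant factors of ∂_2 are 1 so no torsion. So H_1 = Z^2.
rank ∂_2 = 8, rank ∂_3 = 1 ⇒ b_2 = 9 − 8 − 1 = 0; all invariant factors of ∂_3 are 1 so no torsion. So H_2 = 0.
rank ∂_3 = 1, rank ∂_4 = 0 ⇒ b_3 = 1 − 1 − 0 = 0. So H_3 = 0.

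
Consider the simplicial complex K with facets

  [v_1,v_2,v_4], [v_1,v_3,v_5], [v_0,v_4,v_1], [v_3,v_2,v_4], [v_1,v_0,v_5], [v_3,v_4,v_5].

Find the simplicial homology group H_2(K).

We work with the vertex ordering v_0 < v_1 < v_2 < v_3 < v_4 < v_5. The simplices of K, each written with vertices in increasing order, are:

  0-simplices (6): [v_0], [v_1], [v_2], [v_3], [v_4], [v_5]
  1-simplices (12): [v_0,v_1], [v_0,v_4], [v_0,v_5], [v_1,v_2], [v_1,v_3], [v_1,v_4], [v_1,v_5], [v_2,v_3], [v_2,v_4], [v_3,v_4], [v_3,v_5], [v_4,v_5]
  2-simplices (6): [v_0,v_1,v_4], [v_0,v_1,v_5], [v_1,v_2,v_4], [v_1,v_3,v_5], [v_2,v_3,v_4], [v_3,v_4,v_5]

so the chain groups are C_0 ≅ Z^6, C_1 ≅ Z^12, C_2 ≅ Z^6.

The boundary map ∂_1: C_1 → C_0 maps an edge to its endpoints' difference, ∂[p,q] = q − p. For instance
  ∂[v_2,v_4] = [v_4] − [v_2].
As a 6×12 matrix over Z this has rank 5, with invariant factors (1,1,1,1,1).

∂_2: C_2 → C_1 maps a triangle to the signed sum of its edges. For instance
  ∂[v_1,v_3,v_5] = [v_3,v_5] − [v_1,v_5] + [v_1,v_3],
  ∂[v_3,v_4,v_5] = [v_4,v_5] − [v_3,v_5] + [v_3,v_4].
The resulting 12×6 matrix has rank 6, and its Smith normal form has invariant factors (1,1,1,1,1,1).

Now H_k = ker ∂_k / im ∂_{k+1}, so:

  H_2: rank ker ∂_2 − rank ∂_3 = (6 − 6) − 0 = 0, and there is no ∂_3, so H_2 ≅ 0.

H_2 ≅ 0.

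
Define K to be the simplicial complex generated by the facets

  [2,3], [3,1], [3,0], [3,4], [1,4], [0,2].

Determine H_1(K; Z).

K has 5 vertices, 6 edges.
rank ∂_1 = 4, rank ∂_2 = 0 ⇒ b_1 = 6 − 4 − 0 = 2. So H_1 = Z^2.

H_1 ≅ Z^2.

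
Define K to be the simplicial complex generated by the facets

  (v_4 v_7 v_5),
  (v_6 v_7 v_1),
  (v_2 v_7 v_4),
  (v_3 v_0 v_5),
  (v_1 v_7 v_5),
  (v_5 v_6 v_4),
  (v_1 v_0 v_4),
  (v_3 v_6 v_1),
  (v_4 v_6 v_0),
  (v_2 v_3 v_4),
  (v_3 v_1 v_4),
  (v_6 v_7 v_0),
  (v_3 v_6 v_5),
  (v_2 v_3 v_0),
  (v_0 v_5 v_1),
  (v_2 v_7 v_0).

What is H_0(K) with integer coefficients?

H_0 ≅ Z.

Fix the vertex order v_0 < v_1 < v_2 < v_3 < v_4 < v_5 < v_6 < v_7 and write every simplex with vertices in increasing order. Then dim K = 2 and the simplices of K are:

  0-simplices (8): [v_0], [v_1], [v_2], [v_3], [v_4], [v_5], [v_6], [v_7]
  1-simplices (24): (24 of them)
  2-simplices (16): (16 of them)

Hence C_0 ≅ Z^8, C_1 ≅ Z^24, C_2 ≅ Z^16.

Boundary ∂_1: C_1 → C_0 sends each edge [p,q] (with p < q) to q − p. For instance
  ∂[v_1,v_7] = [v_7] − [v_1].
The resulting 8×24 matrix has rank 7, and its Smith normal form has invariant factors (1,1,1,1,1,1,1).

Boundary ∂_2: C_2 → C_1 acts by ∂[p,q,r] = [q,r] − [p,r] + [p,q]. For instance
  ∂[v_1,v_3,v_6] = [v_3,v_6] − [v_1,v_6] + [v_1,v_3],
  ∂[v_1,v_6,v_7] = [v_6,v_7] − [v_1,v_7] + [v_1,v_6].
The 24×16 boundary matrix has rank 15 and Smith normal form diag(1,1,1,1,1,1,1,1,1,1,1,1,1,1,1).

Reading off H_k = ker ∂_k / im ∂_{k+1}:

  H_0: rank C_0 − rank ∂_1 = 8 − 7 = 1, and the invariant factors of ∂_1 are all 1, so H_0 = Z.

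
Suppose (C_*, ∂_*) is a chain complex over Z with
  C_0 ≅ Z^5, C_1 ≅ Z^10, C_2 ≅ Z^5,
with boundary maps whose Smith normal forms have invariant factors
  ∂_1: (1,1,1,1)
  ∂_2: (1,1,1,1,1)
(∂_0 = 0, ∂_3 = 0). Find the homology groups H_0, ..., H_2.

H_0: b_0 = 5 − 0 − 4 = 1; torsion from ∂_1 factors > 1: none. So H_0 = Z.
H_1: b_1 = 10 − 4 − 5 = 1; torsion from ∂_2 factors > 1: none. So H_1 = Z.
H_2: b_2 = 5 − 5 − 0 = 0; torsion from ∂_3 factors > 1: none. So H_2 = 0.

H_0 = Z,  H_1 = Z,  H_2 = 0.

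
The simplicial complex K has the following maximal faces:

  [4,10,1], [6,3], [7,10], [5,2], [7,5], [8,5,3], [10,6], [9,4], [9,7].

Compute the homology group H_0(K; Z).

Take the total order 1 < 2 < 3 < 4 < 5 < 6 < 7 < 8 < 9 < 10 on the vertex set. Then K (dimension 2) consists of the simplices:

  0-simplices (10): [1], [2], [3], [4], [5], [6], [7], [8], [9], [10]
  1-simplices (13): [1,4], [1,10], [2,5], [3,5], [3,6], [3,8], [4,9], [4,10], [5,7], [5,8], [6,10], [7,9], [7,10]
  2-simplices (2): [1,4,10], [3,5,8]

giving chain groups C_0 ≅ Z^10, C_1 ≅ Z^13, C_2 ≅ Z^2.

∂_1: C_1 → C_0 maps an edge to its endpoints' difference, ∂[p,q] = q − p.
The 10×13 boundary matrix has rank 9 and Smith normal form diag(1,1,1,1,1,1,1,1,1).

Boundary ∂_2: C_2 → C_1 sends each 2-simplex [p,q,r] to [q,r] − [p,r] + [p,q]. For instance
  ∂[1,4,10] = [4,10] − [1,10] + [1,4],
  ∂[3,5,8] = [5,8] − [3,8] + [3,5].
As a 13×2 matrix over Z this has rank 2, with invariant factors (1,1).

From H_k ≅ ker(∂_k) / im(∂_{k+1}) we obtain:

  H_0: rank C_0 − rank ∂_1 = 10 − 9 = 1, and the invariant factors of ∂_1 are all 1, so H_0 = Z.

H_0 ≅ Z.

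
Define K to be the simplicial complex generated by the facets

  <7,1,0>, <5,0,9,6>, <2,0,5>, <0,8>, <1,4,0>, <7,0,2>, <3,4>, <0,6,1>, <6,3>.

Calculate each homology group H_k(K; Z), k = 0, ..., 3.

Fix the vertex order 0 < 1 < 2 < 3 < 4 < 5 < 6 < 7 < 8 < 9 and write every simplex with vertices in increasing order. Then dim K = 3 and the simplices of K are:

  0-simplices (10): [0], [1], [2], [3], [4], [5], [6], [7], [8], [9]
  1-simplices (18): [0,1], [0,2], [0,4], [0,5], [0,6], [0,7], [0,8], [0,9], [1,4], [1,6], [1,7], [2,5], [2,7], [3,4], [3,6], [5,6], [5,9], [6,9]
  2-simplices (9): [0,1,4], [0,1,6], [0,1,7], [0,2,5], [0,2,7], [0,5,6], [0,5,9], [0,6,9], [5,6,9]
  3-simplices (1): [0,5,6,9]

so the chain groups are C_0 ≅ Z^10, C_1 ≅ Z^18, C_2 ≅ Z^9, C_3 ≅ Z^1.

∂_1: C_1 → C_0 is given by ∂[p,q] = [q] − [p].
As a 10×18 matrix over Z this has rank 9, with invariant factors (1,1,1,1,1,1,1,1,1).

Boundary ∂_2: C_2 → C_1 maps a triangle to the signed sum of its edges. For instance
  ∂[0,2,7] = [2,7] − [0,7] + [0,2],
  ∂[0,2,5] = [2,5] − [0,5] + [0,2].
The resulting 18×9 matrix has rank 8, and its Smith normal form has invariant factors (1,1,1,1,1,1,1,1).

∂_3: C_3 → C_2 sends each 3-simplex σ to the alternating sum Σ_i (−1)^i (σ with its i-th vertex removed). For instance
  ∂[0,5,6,9] = [5,6,9] − [0,6,9] + [0,5,9] − [0,5,6].
The resulting 9×1 matrix has rank 1, and its Smith normal form has invariant factors (1).

Now H_k = ker ∂_k / im ∂_{k+1}, so:

  H_0: rank C_0 − rank ∂_1 = 10 − 9 = 1, and the invariant factors of ∂_1 are all 1, so H_0 ≅ Z.
  H_1: rank ker ∂_1 − rank ∂_2 = (18 − 9) − 8 = 1, and the invariant factors of ∂_2 are all 1, so H_1 ≅ Z.
  H_2: rank ker ∂_2 − rank ∂_3 = (9 − 8) − 1 = 0, and the invariant factors of ∂_3 are all 1, so H_2 ≅ 0.
  H_3: rank ker ∂_3 − rank ∂_4 = (1 − 1) − 0 = 0, and there is no ∂_4, so H_3 ≅ 0.

H_0 = Z,  H_1 = Z,  H_2 = 0,  H_3 = 0.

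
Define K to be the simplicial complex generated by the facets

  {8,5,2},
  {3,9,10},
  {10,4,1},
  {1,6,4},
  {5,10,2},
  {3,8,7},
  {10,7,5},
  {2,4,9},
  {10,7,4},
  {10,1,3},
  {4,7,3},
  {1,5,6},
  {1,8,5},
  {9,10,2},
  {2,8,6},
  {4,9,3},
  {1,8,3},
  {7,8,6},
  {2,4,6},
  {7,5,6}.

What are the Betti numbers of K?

b_0 = 1, b_1 = 1, b_2 = 0.

Fix the vertex order 1 < 2 < 3 < 4 < 5 < 6 < 7 < 8 < 9 < 10 and write every simplex with vertices in increasing order. Then dim K = 2 and the simplices of K are:

  0-simplices (10): [1], [2], [3], [4], [5], [6], [7], [8], [9], [10]
  1-simplices (30): (30 of them)
  2-simplices (20): (20 of them)

giving chain groups C_0 ≅ Z^10, C_1 ≅ Z^30, C_2 ≅ Z^20.

Boundary ∂_1: C_1 → C_0 sends each edge [p,q] (with p < q) to q − p.
As a 10×30 matrix over Z this has rank 9, with invariant factors (1,1,1,1,1,1,1,1,1).

∂_2: C_2 → C_1 sends each 2-simplex [p,q,r] to [q,r] − [p,r] + [p,q]. For instance
  ∂[1,4,10] = [4,10] − [1,10] + [1,4],
  ∂[2,4,9] = [4,9] − [2,9] + [2,4].
The resulting 30×20 matrix has rank 20, and its Smith normal form has invariant factors (1,1,1,1,1,1,1,1,1,1,1,1,1,1,1,1,1,1,1,2).

Now H_k = ker ∂_k / im ∂_{k+1}, so:

  H_0: rank C_0 − rank ∂_1 = 10 − 9 = 1, and the invariant factors of ∂_1 are all 1, so H_0 = Z.
  H_1: rank ker ∂_1 − rank ∂_2 = (30 − 9) − 20 = 1, and ∂_2 has invariant factor 2 > 1, so H_1 = Z ⊕ Z/2Z.
  H_2: rank ker ∂_2 − rank ∂_3 = (20 − 20) − 0 = 0, and there is no ∂_3, so H_2 = 0.

(K is a triangulation of the Klein bottle.)

Hence the Betti numbers are b_0 = 1, b_1 = 1, b_2 = 0.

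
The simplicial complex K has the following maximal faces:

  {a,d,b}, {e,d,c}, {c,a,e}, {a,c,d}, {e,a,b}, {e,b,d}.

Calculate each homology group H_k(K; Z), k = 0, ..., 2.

H_0 = Z,  H_1 = 0,  H_2 = Z.

Take the total order a < b < c < d < e on the vertex set. Then K (dimension 2) consists of the simplices:

  0-simplices (5): a, b, c, d, e
  1-simplices (9): ab, ac, ad, ae, bd, be, cd, ce, de
  2-simplices (6): abd, abe, acd, ace, bde, cde

giving chain groups C_0 ≅ Z^5, C_1 ≅ Z^9, C_2 ≅ Z^6.

Boundary ∂_1: C_1 → C_0 is given by ∂[p,q] = [q] − [p]. For instance
  ∂de = e − d.
This gives a 5×9 integer matrix of rank 4; reducing to Smith normal form yields diagonal entries (1,1,1,1).

The boundary map ∂_2: C_2 → C_1 acts by ∂[p,q,r] = [q,r] − [p,r] + [p,q]. For instance
  ∂abe = be − ae + ab,
  ∂acd = cd − ad + ac.
The resulting 9×6 matrix has rank 5, and its Smith normal form has invariant factors (1,1,1,1,1).

Now H_k = ker ∂_k / im ∂_{k+1}, so:

  H_0: rank C_0 − rank ∂_1 = 5 − 4 = 1, and the invariant factors of ∂_1 are all 1, so H_0 = Z.
  H_1: rank ker ∂_1 − rank ∂_2 = (9 − 4) − 5 = 0, and the invariant factors of ∂_2 are all 1, so H_1 = 0.
  H_2: rank ker ∂_2 − rank ∂_3 = (6 − 5) − 0 = 1, and there is no ∂_3, so H_2 = Z.

As a check, the Euler characteristic is 5 − 9 + 6 = 2, which agrees with 1 − 0 + 1 = 2.
(K is a triangulation of the 2-sphere S^2.)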